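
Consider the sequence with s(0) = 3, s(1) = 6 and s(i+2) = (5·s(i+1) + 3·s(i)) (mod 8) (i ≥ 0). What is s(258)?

3

Listing terms: s(0) = 3, s(1) = 6, s(2) = 7, s(3) = 5, s(4) = 6, s(5) = 5, s(6) = 3, s(7) = 6.
Since (s(6), s(7)) = (s(0), s(1)) = (3, 6) (two consecutive terms determine the rest), the sequence is periodic with period 6.
(258 - 0) mod 6 = 0, so s(258) = s(0) = 3.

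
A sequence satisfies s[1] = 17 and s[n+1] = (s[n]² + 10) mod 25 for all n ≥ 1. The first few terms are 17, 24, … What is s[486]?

We have s[1] = 17; s[2] = 24; s[3] = 11; s[4] = 6; s[5] = 21; s[6] = 1; s[7] = 11.
Since s[7] = s[3] = 11, the sequence is eventually periodic: after a pre-period of length 2 it cycles with period 4.
For n ≥ 3, s[n] depends only on (n - 3) mod 4. (486 - 3) mod 4 = 3, so s[486] = s[6] = 1.

1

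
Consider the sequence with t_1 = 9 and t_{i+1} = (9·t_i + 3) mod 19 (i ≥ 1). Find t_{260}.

11

Computing terms: t_1 = 9,  t_2 = 8,  t_3 = 18,  t_4 = 13,  t_5 = 6,  t_6 = 0,  t_7 = 3,  t_8 = 11,  t_9 = 7,  t_{10} = 9.
The sequence repeats with period 9.
So t_{260} = t_{1 + ((260-1) mod 9)} = t_8 = 11.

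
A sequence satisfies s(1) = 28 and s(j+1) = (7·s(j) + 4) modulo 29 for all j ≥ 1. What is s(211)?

We have s(1) = 28,  s(2) = 26,  s(3) = 12,  s(4) = 1,  s(5) = 11,  s(6) = 23,  s(7) = 20,  s(8) = 28.
The sequence repeats with period 7.
(211 - 1) mod 7 = 0, so s(211) = s(1) = 28.

28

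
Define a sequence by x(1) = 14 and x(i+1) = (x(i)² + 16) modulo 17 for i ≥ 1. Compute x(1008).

We have x(1) = 14, x(2) = 8, x(3) = 12, x(4) = 7, x(5) = 14.
The sequence repeats with period 4.
So x(1008) = x(1 + ((1008-1) mod 4)) = x(4) = 7.

7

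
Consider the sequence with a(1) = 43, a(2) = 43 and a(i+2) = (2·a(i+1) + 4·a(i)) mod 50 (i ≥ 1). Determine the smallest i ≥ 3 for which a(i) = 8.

3

We have a(1) = 43, a(2) = 43, a(3) = 8, a(4) = 38, a(5) = 8, a(6) = 18, a(7) = 18, a(8) = 8, a(9) = 38.
Since (a(8), a(9)) = (a(3), a(4)) = (8, 38) (two consecutive terms determine the rest), the sequence is eventually periodic: after a pre-period of length 2 it cycles with period 5.
The value 8 first appears (with i ≥ 3) at a(3).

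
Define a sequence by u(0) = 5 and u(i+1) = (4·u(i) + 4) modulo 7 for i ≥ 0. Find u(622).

Computing terms: u(0) = 5,  u(1) = 3,  u(2) = 2,  u(3) = 5.
The sequence repeats with period 3.
(622 - 0) mod 3 = 1, so u(622) = u(1) = 3.

3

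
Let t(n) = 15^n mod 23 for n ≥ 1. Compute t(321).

5

Listing terms: t(1) = 15,  t(2) = 18,  t(3) = 17,  t(4) = 2,  t(5) = 7,  t(6) = 13,  t(7) = 11,  t(8) = 4,  t(9) = 14,  t(10) = 3,  t(11) = 22,  t(12) = 8,  t(13) = 5,  t(14) = 6,  t(15) = 21,  t(16) = 16,  t(17) = 10,  t(18) = 12,  t(19) = 19,  t(20) = 9,  t(21) = 20,  t(22) = 1,  t(23) = 15.
The sequence repeats with period 22.
So t(321) = t(1 + ((321-1) mod 22)) = t(13) = 5.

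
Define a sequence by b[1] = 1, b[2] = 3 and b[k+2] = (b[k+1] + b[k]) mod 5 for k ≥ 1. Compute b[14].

3

Computing terms: b[1] = 1, b[2] = 3, b[3] = 4, b[4] = 2, b[5] = 1, b[6] = 3.
Since (b[5], b[6]) = (b[1], b[2]) = (1, 3) (two consecutive terms determine the rest), the sequence is periodic with period 4.
So b[14] = b[1 + ((14-1) mod 4)] = b[2] = 3.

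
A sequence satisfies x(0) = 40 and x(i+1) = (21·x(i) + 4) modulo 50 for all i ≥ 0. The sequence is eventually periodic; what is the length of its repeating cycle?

25

Computing terms: x(0) = 40; x(1) = 44; x(2) = 28; x(3) = 42; x(4) = 36; x(5) = 10; x(6) = 14; x(7) = 48; x(8) = 12; x(9) = 6; x(10) = 30; x(11) = 34; x(12) = 18; x(13) = 32; x(14) = 26; x(15) = 0; x(16) = 4; x(17) = 38; x(18) = 2; x(19) = 46; x(20) = 20; x(21) = 24; x(22) = 8; x(23) = 22; x(24) = 16; x(25) = 40.
The sequence repeats with period 25.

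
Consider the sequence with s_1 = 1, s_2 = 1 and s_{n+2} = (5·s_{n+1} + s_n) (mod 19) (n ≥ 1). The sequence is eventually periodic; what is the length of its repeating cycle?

40

We have s_1 = 1; s_2 = 1; s_3 = 6; s_4 = 12; s_5 = 9; s_6 = 0; s_7 = 9; s_8 = 7; s_9 = 6; s_{10} = 18; s_{11} = 1; s_{12} = 4; s_{13} = 2; s_{14} = 14; s_{15} = 15; s_{16} = 13; s_{17} = 4; s_{18} = 14; s_{19} = 17; s_{20} = 4; s_{21} = 18; s_{22} = 18; s_{23} = 13; s_{24} = 7; s_{25} = 10; s_{26} = 0; s_{27} = 10; s_{28} = 12; s_{29} = 13; s_{30} = 1; s_{31} = 18; s_{32} = 15; s_{33} = 17; s_{34} = 5; s_{35} = 4; s_{36} = 6; s_{37} = 15; s_{38} = 5; s_{39} = 2; s_{40} = 15; s_{41} = 1; s_{42} = 1.
The sequence repeats with period 40.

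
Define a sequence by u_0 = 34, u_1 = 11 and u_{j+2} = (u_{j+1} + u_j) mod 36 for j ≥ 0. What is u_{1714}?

Computing terms: u_0 = 34; u_1 = 11; u_2 = 9; u_3 = 20; u_4 = 29; u_5 = 13; u_6 = 6; u_7 = 19; u_8 = 25; u_9 = 8; u_{10} = 33; u_{11} = 5; u_{12} = 2; u_{13} = 7; u_{14} = 9; u_{15} = 16; u_{16} = 25; u_{17} = 5; u_{18} = 30; u_{19} = 35; u_{20} = 29; u_{21} = 28; u_{22} = 21; u_{23} = 13; u_{24} = 34; u_{25} = 11.
Since (u_{24}, u_{25}) = (u_0, u_1) = (34, 11) (two consecutive terms determine the rest), the sequence is periodic with period 24.
(1714 - 0) mod 24 = 10, so u_{1714} = u_{10} = 33.

33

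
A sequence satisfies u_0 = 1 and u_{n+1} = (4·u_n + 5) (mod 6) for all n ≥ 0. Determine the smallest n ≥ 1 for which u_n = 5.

We have u_0 = 1, u_1 = 3, u_2 = 5, u_3 = 1.
The sequence repeats with period 3.
The value 5 first appears (with n ≥ 1) at u_2.

2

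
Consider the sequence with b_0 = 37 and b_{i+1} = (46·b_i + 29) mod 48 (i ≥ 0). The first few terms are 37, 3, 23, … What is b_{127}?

We have b_0 = 37, b_1 = 3, b_2 = 23, b_3 = 31, b_4 = 15, b_5 = 47, b_6 = 31.
Since b_6 = b_3 = 31, the sequence is eventually periodic: after a pre-period of length 3 it cycles with period 3.
For i ≥ 3, b_i depends only on (i - 3) mod 3. (127 - 3) mod 3 = 1, so b_{127} = b_4 = 15.

15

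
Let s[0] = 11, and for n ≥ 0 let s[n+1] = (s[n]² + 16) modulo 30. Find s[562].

Listing terms: s[0] = 11; s[1] = 17; s[2] = 5; s[3] = 11.
Since s[3] = s[0] = 11, the sequence is periodic with period 3.
So s[562] = s[0 + ((562-0) mod 3)] = s[1] = 17.

17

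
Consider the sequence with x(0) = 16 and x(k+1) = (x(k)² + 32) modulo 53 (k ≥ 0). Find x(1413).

23

We have x(0) = 16,  x(1) = 23,  x(2) = 31,  x(3) = 39,  x(4) = 16.
The sequence repeats with period 4.
So x(1413) = x(0 + ((1413-0) mod 4)) = x(1) = 23.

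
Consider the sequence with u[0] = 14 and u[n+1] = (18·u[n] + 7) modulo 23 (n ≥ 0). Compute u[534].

u[0] = 14,  u[1] = 6,  u[2] = 0,  u[3] = 7,  u[4] = 18,  u[5] = 9,  u[6] = 8,  u[7] = 13,  u[8] = 11,  u[9] = 21,  u[10] = 17,  u[11] = 14.
The sequence repeats with period 11.
So u[534] = u[0 + ((534-0) mod 11)] = u[6] = 8.

8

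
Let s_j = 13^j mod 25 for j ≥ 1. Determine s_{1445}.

18

Computing terms: s_1 = 13,  s_2 = 19,  s_3 = 22,  s_4 = 11,  s_5 = 18,  s_6 = 9,  s_7 = 17,  s_8 = 21,  s_9 = 23,  s_{10} = 24,  s_{11} = 12,  s_{12} = 6,  s_{13} = 3,  s_{14} = 14,  s_{15} = 7,  s_{16} = 16,  s_{17} = 8,  s_{18} = 4,  s_{19} = 2,  s_{20} = 1,  s_{21} = 13.
Since s_{21} = s_1 = 13, the sequence is periodic with period 20.
(1445 - 1) mod 20 = 4, so s_{1445} = s_5 = 18.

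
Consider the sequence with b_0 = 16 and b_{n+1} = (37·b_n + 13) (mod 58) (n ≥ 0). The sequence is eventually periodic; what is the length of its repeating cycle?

28

b_0 = 16, b_1 = 25, b_2 = 10, b_3 = 35, b_4 = 32, b_5 = 37, b_6 = 48, b_7 = 49, b_8 = 28, b_9 = 5, b_{10} = 24, b_{11} = 31, b_{12} = 0, b_{13} = 13, b_{14} = 30, b_{15} = 21, b_{16} = 36, b_{17} = 11, b_{18} = 14, b_{19} = 9, b_{20} = 56, b_{21} = 55, b_{22} = 18, b_{23} = 41, b_{24} = 22, b_{25} = 15, b_{26} = 46, b_{27} = 33, b_{28} = 16.
Since b_{28} = b_0 = 16, the sequence is periodic with period 28.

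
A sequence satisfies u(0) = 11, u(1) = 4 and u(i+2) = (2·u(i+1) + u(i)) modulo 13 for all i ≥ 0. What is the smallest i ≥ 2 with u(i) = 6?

2

Computing terms: u(0) = 11,  u(1) = 4,  u(2) = 6,  u(3) = 3,  u(4) = 12,  u(5) = 1,  u(6) = 1,  u(7) = 3,  u(8) = 7,  u(9) = 4,  u(10) = 2,  u(11) = 8,  u(12) = 5,  u(13) = 5,  u(14) = 2,  u(15) = 9,  u(16) = 7,  u(17) = 10,  u(18) = 1,  u(19) = 12,  u(20) = 12,  u(21) = 10,  u(22) = 6,  u(23) = 9,  u(24) = 11,  u(25) = 5,  u(26) = 8,  u(27) = 8,  u(28) = 11,  u(29) = 4.
The sequence repeats with period 28.
The value 6 first appears (with i ≥ 2) at u(2).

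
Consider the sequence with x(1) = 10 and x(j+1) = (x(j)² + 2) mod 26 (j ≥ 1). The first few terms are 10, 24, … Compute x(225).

Listing terms: x(1) = 10,  x(2) = 24,  x(3) = 6,  x(4) = 12,  x(5) = 16,  x(6) = 24.
Since x(6) = x(2) = 24, the sequence is eventually periodic: after a pre-period of length 1 it cycles with period 4.
For j ≥ 2, x(j) depends only on (j - 2) mod 4. (225 - 2) mod 4 = 3, so x(225) = x(5) = 16.

16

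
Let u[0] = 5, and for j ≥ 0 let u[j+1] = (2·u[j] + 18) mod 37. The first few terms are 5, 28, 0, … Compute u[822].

We have u[0] = 5; u[1] = 28; u[2] = 0; u[3] = 18; u[4] = 17; u[5] = 15; u[6] = 11; u[7] = 3; u[8] = 24; u[9] = 29; u[10] = 2; u[11] = 22; u[12] = 25; u[13] = 31; u[14] = 6; u[15] = 30; u[16] = 4; u[17] = 26; u[18] = 33; u[19] = 10; u[20] = 1; u[21] = 20; u[22] = 21; u[23] = 23; u[24] = 27; u[25] = 35; u[26] = 14; u[27] = 9; u[28] = 36; u[29] = 16; u[30] = 13; u[31] = 7; u[32] = 32; u[33] = 8; u[34] = 34; u[35] = 12; u[36] = 5.
Since u[36] = u[0] = 5, the sequence is periodic with period 36.
(822 - 0) mod 36 = 30, so u[822] = u[30] = 13.

13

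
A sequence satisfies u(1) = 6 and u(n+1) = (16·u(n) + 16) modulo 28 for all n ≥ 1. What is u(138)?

16

Computing terms: u(1) = 6,  u(2) = 0,  u(3) = 16,  u(4) = 20,  u(5) = 0.
Since u(5) = u(2) = 0, the sequence is eventually periodic: after a pre-period of length 1 it cycles with period 3.
For n ≥ 2, u(n) depends only on (n - 2) mod 3. (138 - 2) mod 3 = 1, so u(138) = u(3) = 16.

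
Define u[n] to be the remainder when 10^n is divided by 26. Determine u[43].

We have u[1] = 10; u[2] = 22; u[3] = 12; u[4] = 16; u[5] = 4; u[6] = 14; u[7] = 10.
Since u[7] = u[1] = 10, the sequence is periodic with period 6.
So u[43] = u[1 + ((43-1) mod 6)] = u[1] = 10.

10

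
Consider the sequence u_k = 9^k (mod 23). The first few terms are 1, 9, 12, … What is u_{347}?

3

We have u_0 = 1; u_1 = 9; u_2 = 12; u_3 = 16; u_4 = 6; u_5 = 8; u_6 = 3; u_7 = 4; u_8 = 13; u_9 = 2; u_{10} = 18; u_{11} = 1.
The sequence repeats with period 11.
(347 - 0) mod 11 = 6, so u_{347} = u_6 = 3.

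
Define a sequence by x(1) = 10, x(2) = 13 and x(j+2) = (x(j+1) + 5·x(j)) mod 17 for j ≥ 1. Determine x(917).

We have x(1) = 10; x(2) = 13; x(3) = 12; x(4) = 9; x(5) = 1; x(6) = 12; x(7) = 0; x(8) = 9; x(9) = 9; x(10) = 3; x(11) = 14; x(12) = 12; x(13) = 14; x(14) = 6; x(15) = 8; x(16) = 4; x(17) = 10; x(18) = 13.
Since (x(17), x(18)) = (x(1), x(2)) = (10, 13) (two consecutive terms determine the rest), the sequence is periodic with period 16.
(917 - 1) mod 16 = 4, so x(917) = x(5) = 1.

1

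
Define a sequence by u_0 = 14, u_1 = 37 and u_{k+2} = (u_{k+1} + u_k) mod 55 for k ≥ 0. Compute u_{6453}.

u_0 = 14, u_1 = 37, u_2 = 51, u_3 = 33, u_4 = 29, u_5 = 7, u_6 = 36, u_7 = 43, u_8 = 24, u_9 = 12, u_{10} = 36, u_{11} = 48, u_{12} = 29, u_{13} = 22, u_{14} = 51, u_{15} = 18, u_{16} = 14, u_{17} = 32, u_{18} = 46, u_{19} = 23, u_{20} = 14, u_{21} = 37.
Since (u_{20}, u_{21}) = (u_0, u_1) = (14, 37) (two consecutive terms determine the rest), the sequence is periodic with period 20.
(6453 - 0) mod 20 = 13, so u_{6453} = u_{13} = 22.

22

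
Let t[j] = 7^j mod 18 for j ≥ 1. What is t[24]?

Listing terms: t[1] = 7; t[2] = 13; t[3] = 1; t[4] = 7.
The sequence repeats with period 3.
So t[24] = t[1 + ((24-1) mod 3)] = t[3] = 1.

1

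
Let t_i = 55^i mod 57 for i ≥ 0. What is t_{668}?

t_0 = 1,  t_1 = 55,  t_2 = 4,  t_3 = 49,  t_4 = 16,  t_5 = 25,  t_6 = 7,  t_7 = 43,  t_8 = 28,  t_9 = 1.
The sequence repeats with period 9.
So t_{668} = t_{0 + ((668-0) mod 9)} = t_2 = 4.

4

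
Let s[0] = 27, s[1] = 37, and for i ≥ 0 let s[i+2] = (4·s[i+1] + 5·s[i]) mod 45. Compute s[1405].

37

Listing terms: s[0] = 27,  s[1] = 37,  s[2] = 13,  s[3] = 12,  s[4] = 23,  s[5] = 17,  s[6] = 3,  s[7] = 7,  s[8] = 43,  s[9] = 27,  s[10] = 8,  s[11] = 32,  s[12] = 33,  s[13] = 22,  s[14] = 28,  s[15] = 42,  s[16] = 38,  s[17] = 2,  s[18] = 18,  s[19] = 37,  s[20] = 13.
Since (s[19], s[20]) = (s[1], s[2]) = (37, 13) (two consecutive terms determine the rest), the sequence is eventually periodic: after a pre-period of length 1 it cycles with period 18.
For i ≥ 1, s[i] depends only on (i - 1) mod 18. (1405 - 1) mod 18 = 0, so s[1405] = s[1] = 37.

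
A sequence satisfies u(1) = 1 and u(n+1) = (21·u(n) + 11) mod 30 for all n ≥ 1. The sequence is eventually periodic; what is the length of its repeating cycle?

We have u(1) = 1, u(2) = 2, u(3) = 23, u(4) = 14, u(5) = 5, u(6) = 26, u(7) = 17, u(8) = 8, u(9) = 29, u(10) = 20, u(11) = 11, u(12) = 2.
Since u(12) = u(2) = 2, the sequence is eventually periodic: after a pre-period of length 1 it cycles with period 10.

10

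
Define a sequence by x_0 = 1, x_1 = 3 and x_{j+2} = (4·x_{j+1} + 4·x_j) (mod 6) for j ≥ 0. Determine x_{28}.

2

Listing terms: x_0 = 1; x_1 = 3; x_2 = 4; x_3 = 4; x_4 = 2; x_5 = 0; x_6 = 2; x_7 = 2; x_8 = 4; x_9 = 0; x_{10} = 4; x_{11} = 4.
Since (x_{10}, x_{11}) = (x_2, x_3) = (4, 4) (two consecutive terms determine the rest), the sequence is eventually periodic: after a pre-period of length 2 it cycles with period 8.
For j ≥ 2, x_j depends only on (j - 2) mod 8. (28 - 2) mod 8 = 2, so x_{28} = x_4 = 2.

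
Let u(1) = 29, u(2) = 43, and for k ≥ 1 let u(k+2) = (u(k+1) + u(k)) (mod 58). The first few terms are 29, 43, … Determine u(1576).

Computing terms: u(1) = 29, u(2) = 43, u(3) = 14, u(4) = 57, u(5) = 13, u(6) = 12, u(7) = 25, u(8) = 37, u(9) = 4, u(10) = 41, u(11) = 45, u(12) = 28, u(13) = 15, u(14) = 43, u(15) = 0, u(16) = 43, u(17) = 43, u(18) = 28, u(19) = 13, u(20) = 41, u(21) = 54, u(22) = 37, u(23) = 33, u(24) = 12, u(25) = 45, u(26) = 57, u(27) = 44, u(28) = 43, u(29) = 29, u(30) = 14, u(31) = 43, u(32) = 57, u(33) = 42, u(34) = 41, u(35) = 25, u(36) = 8, u(37) = 33, u(38) = 41, u(39) = 16, u(40) = 57, u(41) = 15, u(42) = 14, u(43) = 29, u(44) = 43.
The sequence repeats with period 42.
(1576 - 1) mod 42 = 21, so u(1576) = u(22) = 37.

37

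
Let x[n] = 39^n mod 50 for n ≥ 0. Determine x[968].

x[0] = 1,  x[1] = 39,  x[2] = 21,  x[3] = 19,  x[4] = 41,  x[5] = 49,  x[6] = 11,  x[7] = 29,  x[8] = 31,  x[9] = 9,  x[10] = 1.
The sequence repeats with period 10.
(968 - 0) mod 10 = 8, so x[968] = x[8] = 31.

31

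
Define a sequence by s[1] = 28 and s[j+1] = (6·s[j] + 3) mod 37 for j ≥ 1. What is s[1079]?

30

Listing terms: s[1] = 28, s[2] = 23, s[3] = 30, s[4] = 35, s[5] = 28.
Since s[5] = s[1] = 28, the sequence is periodic with period 4.
(1079 - 1) mod 4 = 2, so s[1079] = s[3] = 30.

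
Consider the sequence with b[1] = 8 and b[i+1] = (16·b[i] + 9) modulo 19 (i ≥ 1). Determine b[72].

b[1] = 8; b[2] = 4; b[3] = 16; b[4] = 18; b[5] = 12; b[6] = 11; b[7] = 14; b[8] = 5; b[9] = 13; b[10] = 8.
Since b[10] = b[1] = 8, the sequence is periodic with period 9.
So b[72] = b[1 + ((72-1) mod 9)] = b[9] = 13.

13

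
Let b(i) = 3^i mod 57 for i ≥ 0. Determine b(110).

9

We have b(0) = 1; b(1) = 3; b(2) = 9; b(3) = 27; b(4) = 24; b(5) = 15; b(6) = 45; b(7) = 21; b(8) = 6; b(9) = 18; b(10) = 54; b(11) = 48; b(12) = 30; b(13) = 33; b(14) = 42; b(15) = 12; b(16) = 36; b(17) = 51; b(18) = 39; b(19) = 3.
Since b(19) = b(1) = 3, the sequence is eventually periodic: after a pre-period of length 1 it cycles with period 18.
For i ≥ 1, b(i) depends only on (i - 1) mod 18. (110 - 1) mod 18 = 1, so b(110) = b(2) = 9.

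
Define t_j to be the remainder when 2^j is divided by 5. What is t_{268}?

Listing terms: t_0 = 1; t_1 = 2; t_2 = 4; t_3 = 3; t_4 = 1.
Since t_4 = t_0 = 1, the sequence is periodic with period 4.
(268 - 0) mod 4 = 0, so t_{268} = t_0 = 1.

1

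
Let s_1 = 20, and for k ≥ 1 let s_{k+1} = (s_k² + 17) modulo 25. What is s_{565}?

1

Listing terms: s_1 = 20, s_2 = 17, s_3 = 6, s_4 = 3, s_5 = 1, s_6 = 18, s_7 = 16, s_8 = 23, s_9 = 21, s_{10} = 8, s_{11} = 6.
Since s_{11} = s_3 = 6, the sequence is eventually periodic: after a pre-period of length 2 it cycles with period 8.
For k ≥ 3, s_k depends only on (k - 3) mod 8. (565 - 3) mod 8 = 2, so s_{565} = s_5 = 1.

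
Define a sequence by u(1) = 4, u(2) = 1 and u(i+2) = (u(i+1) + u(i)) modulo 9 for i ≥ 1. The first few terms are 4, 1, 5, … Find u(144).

Listing terms: u(1) = 4, u(2) = 1, u(3) = 5, u(4) = 6, u(5) = 2, u(6) = 8, u(7) = 1, u(8) = 0, u(9) = 1, u(10) = 1, u(11) = 2, u(12) = 3, u(13) = 5, u(14) = 8, u(15) = 4, u(16) = 3, u(17) = 7, u(18) = 1, u(19) = 8, u(20) = 0, u(21) = 8, u(22) = 8, u(23) = 7, u(24) = 6, u(25) = 4, u(26) = 1.
The sequence repeats with period 24.
(144 - 1) mod 24 = 23, so u(144) = u(24) = 6.

6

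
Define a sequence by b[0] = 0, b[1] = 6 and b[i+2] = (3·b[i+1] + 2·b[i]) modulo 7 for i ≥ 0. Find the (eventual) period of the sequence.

48

We have b[0] = 0; b[1] = 6; b[2] = 4; b[3] = 3; b[4] = 3; b[5] = 1; b[6] = 2; b[7] = 1; b[8] = 0; b[9] = 2; b[10] = 6; b[11] = 1; b[12] = 1; b[13] = 5; b[14] = 3; b[15] = 5; b[16] = 0; b[17] = 3; b[18] = 2; b[19] = 5; b[20] = 5; b[21] = 4; b[22] = 1; b[23] = 4; b[24] = 0; b[25] = 1; b[26] = 3; b[27] = 4; b[28] = 4; b[29] = 6; b[30] = 5; b[31] = 6; b[32] = 0; b[33] = 5; b[34] = 1; b[35] = 6; b[36] = 6; b[37] = 2; b[38] = 4; b[39] = 2; b[40] = 0; b[41] = 4; b[42] = 5; b[43] = 2; b[44] = 2; b[45] = 3; b[46] = 6; b[47] = 3; b[48] = 0; b[49] = 6.
Since (b[48], b[49]) = (b[0], b[1]) = (0, 6) (two consecutive terms determine the rest), the sequence is periodic with period 48.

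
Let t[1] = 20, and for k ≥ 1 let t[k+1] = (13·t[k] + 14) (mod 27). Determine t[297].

15

Computing terms: t[1] = 20,  t[2] = 4,  t[3] = 12,  t[4] = 8,  t[5] = 10,  t[6] = 9,  t[7] = 23,  t[8] = 16,  t[9] = 6,  t[10] = 11,  t[11] = 22,  t[12] = 3,  t[13] = 26,  t[14] = 1,  t[15] = 0,  t[16] = 14,  t[17] = 7,  t[18] = 24,  t[19] = 2,  t[20] = 13,  t[21] = 21,  t[22] = 17,  t[23] = 19,  t[24] = 18,  t[25] = 5,  t[26] = 25,  t[27] = 15,  t[28] = 20.
Since t[28] = t[1] = 20, the sequence is periodic with period 27.
(297 - 1) mod 27 = 26, so t[297] = t[27] = 15.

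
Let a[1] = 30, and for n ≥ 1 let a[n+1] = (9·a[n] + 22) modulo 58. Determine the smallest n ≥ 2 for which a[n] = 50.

7

We have a[1] = 30; a[2] = 2; a[3] = 40; a[4] = 34; a[5] = 38; a[6] = 16; a[7] = 50; a[8] = 8; a[9] = 36; a[10] = 56; a[11] = 4; a[12] = 0; a[13] = 22; a[14] = 46; a[15] = 30.
Since a[15] = a[1] = 30, the sequence is periodic with period 14.
The value 50 first appears (with n ≥ 2) at a[7].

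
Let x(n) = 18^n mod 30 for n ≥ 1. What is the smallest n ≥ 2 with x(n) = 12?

3

We have x(1) = 18,  x(2) = 24,  x(3) = 12,  x(4) = 6,  x(5) = 18.
The sequence repeats with period 4.
The value 12 first appears (with n ≥ 2) at x(3).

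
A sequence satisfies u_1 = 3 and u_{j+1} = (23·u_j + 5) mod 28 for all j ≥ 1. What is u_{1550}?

18

u_1 = 3, u_2 = 18, u_3 = 27, u_4 = 10, u_5 = 11, u_6 = 6, u_7 = 3.
The sequence repeats with period 6.
(1550 - 1) mod 6 = 1, so u_{1550} = u_2 = 18.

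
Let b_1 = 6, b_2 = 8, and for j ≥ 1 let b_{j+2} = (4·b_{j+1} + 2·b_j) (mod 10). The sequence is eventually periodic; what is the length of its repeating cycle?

4

b_1 = 6; b_2 = 8; b_3 = 4; b_4 = 2; b_5 = 6; b_6 = 8.
Since (b_5, b_6) = (b_1, b_2) = (6, 8) (two consecutive terms determine the rest), the sequence is periodic with period 4.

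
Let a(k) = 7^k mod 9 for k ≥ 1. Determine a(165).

Listing terms: a(1) = 7,  a(2) = 4,  a(3) = 1,  a(4) = 7.
Since a(4) = a(1) = 7, the sequence is periodic with period 3.
So a(165) = a(1 + ((165-1) mod 3)) = a(3) = 1.

1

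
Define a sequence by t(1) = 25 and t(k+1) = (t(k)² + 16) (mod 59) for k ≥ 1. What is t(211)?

We have t(1) = 25; t(2) = 51; t(3) = 21; t(4) = 44; t(5) = 5; t(6) = 41; t(7) = 45; t(8) = 35; t(9) = 2; t(10) = 20; t(11) = 3; t(12) = 25.
The sequence repeats with period 11.
(211 - 1) mod 11 = 1, so t(211) = t(2) = 51.

51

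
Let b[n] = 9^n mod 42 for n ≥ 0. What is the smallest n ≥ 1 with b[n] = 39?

Computing terms: b[0] = 1, b[1] = 9, b[2] = 39, b[3] = 15, b[4] = 9.
Since b[4] = b[1] = 9, the sequence is eventually periodic: after a pre-period of length 1 it cycles with period 3.
The value 39 first appears (with n ≥ 1) at b[2].

2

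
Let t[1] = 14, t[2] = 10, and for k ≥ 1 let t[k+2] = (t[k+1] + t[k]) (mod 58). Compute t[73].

24

t[1] = 14, t[2] = 10, t[3] = 24, t[4] = 34, t[5] = 0, t[6] = 34, t[7] = 34, t[8] = 10, t[9] = 44, t[10] = 54, t[11] = 40, t[12] = 36, t[13] = 18, t[14] = 54, t[15] = 14, t[16] = 10.
The sequence repeats with period 14.
So t[73] = t[1 + ((73-1) mod 14)] = t[3] = 24.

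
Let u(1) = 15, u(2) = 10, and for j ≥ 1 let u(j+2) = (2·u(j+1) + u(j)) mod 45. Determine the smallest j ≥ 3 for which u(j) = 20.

6

Listing terms: u(1) = 15, u(2) = 10, u(3) = 35, u(4) = 35, u(5) = 15, u(6) = 20, u(7) = 10, u(8) = 40, u(9) = 0, u(10) = 40, u(11) = 35, u(12) = 20, u(13) = 30, u(14) = 35, u(15) = 10, u(16) = 10, u(17) = 30, u(18) = 25, u(19) = 35, u(20) = 5, u(21) = 0, u(22) = 5, u(23) = 10, u(24) = 25, u(25) = 15, u(26) = 10.
Since (u(25), u(26)) = (u(1), u(2)) = (15, 10) (two consecutive terms determine the rest), the sequence is periodic with period 24.
The value 20 first appears (with j ≥ 3) at u(6).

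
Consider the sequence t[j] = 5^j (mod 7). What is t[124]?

We have t[0] = 1; t[1] = 5; t[2] = 4; t[3] = 6; t[4] = 2; t[5] = 3; t[6] = 1.
Since t[6] = t[0] = 1, the sequence is periodic with period 6.
So t[124] = t[0 + ((124-0) mod 6)] = t[4] = 2.

2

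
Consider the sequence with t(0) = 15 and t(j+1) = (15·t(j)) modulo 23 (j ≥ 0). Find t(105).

12

t(0) = 15; t(1) = 18; t(2) = 17; t(3) = 2; t(4) = 7; t(5) = 13; t(6) = 11; t(7) = 4; t(8) = 14; t(9) = 3; t(10) = 22; t(11) = 8; t(12) = 5; t(13) = 6; t(14) = 21; t(15) = 16; t(16) = 10; t(17) = 12; t(18) = 19; t(19) = 9; t(20) = 20; t(21) = 1; t(22) = 15.
Since t(22) = t(0) = 15, the sequence is periodic with period 22.
So t(105) = t(0 + ((105-0) mod 22)) = t(17) = 12.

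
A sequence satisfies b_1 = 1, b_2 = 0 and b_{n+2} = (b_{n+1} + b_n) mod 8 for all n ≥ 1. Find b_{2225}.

Computing terms: b_1 = 1, b_2 = 0, b_3 = 1, b_4 = 1, b_5 = 2, b_6 = 3, b_7 = 5, b_8 = 0, b_9 = 5, b_{10} = 5, b_{11} = 2, b_{12} = 7, b_{13} = 1, b_{14} = 0.
Since (b_{13}, b_{14}) = (b_1, b_2) = (1, 0) (two consecutive terms determine the rest), the sequence is periodic with period 12.
(2225 - 1) mod 12 = 4, so b_{2225} = b_5 = 2.

2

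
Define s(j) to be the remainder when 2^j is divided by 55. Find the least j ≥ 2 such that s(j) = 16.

4

We have s(1) = 2,  s(2) = 4,  s(3) = 8,  s(4) = 16,  s(5) = 32,  s(6) = 9,  s(7) = 18,  s(8) = 36,  s(9) = 17,  s(10) = 34,  s(11) = 13,  s(12) = 26,  s(13) = 52,  s(14) = 49,  s(15) = 43,  s(16) = 31,  s(17) = 7,  s(18) = 14,  s(19) = 28,  s(20) = 1,  s(21) = 2.
The sequence repeats with period 20.
The value 16 first appears (with j ≥ 2) at s(4).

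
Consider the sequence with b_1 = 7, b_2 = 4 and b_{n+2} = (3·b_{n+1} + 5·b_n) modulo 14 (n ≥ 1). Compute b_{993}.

5

We have b_1 = 7, b_2 = 4, b_3 = 5, b_4 = 7, b_5 = 4.
The sequence repeats with period 3.
So b_{993} = b_{1 + ((993-1) mod 3)} = b_3 = 5.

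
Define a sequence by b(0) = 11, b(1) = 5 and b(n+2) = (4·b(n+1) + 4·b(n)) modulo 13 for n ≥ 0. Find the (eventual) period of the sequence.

21

We have b(0) = 11, b(1) = 5, b(2) = 12, b(3) = 3, b(4) = 8, b(5) = 5, b(6) = 0, b(7) = 7, b(8) = 2, b(9) = 10, b(10) = 9, b(11) = 11, b(12) = 2, b(13) = 0, b(14) = 8, b(15) = 6, b(16) = 4, b(17) = 1, b(18) = 7, b(19) = 6, b(20) = 0, b(21) = 11, b(22) = 5.
The sequence repeats with period 21.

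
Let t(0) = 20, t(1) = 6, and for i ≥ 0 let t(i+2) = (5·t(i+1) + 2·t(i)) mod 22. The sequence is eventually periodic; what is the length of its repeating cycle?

Listing terms: t(0) = 20; t(1) = 6; t(2) = 4; t(3) = 10; t(4) = 14; t(5) = 2; t(6) = 16; t(7) = 18; t(8) = 12; t(9) = 8; t(10) = 20; t(11) = 6.
Since (t(10), t(11)) = (t(0), t(1)) = (20, 6) (two consecutive terms determine the rest), the sequence is periodic with period 10.

10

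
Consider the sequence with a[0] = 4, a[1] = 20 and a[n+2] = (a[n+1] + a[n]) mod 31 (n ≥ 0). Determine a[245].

We have a[0] = 4, a[1] = 20, a[2] = 24, a[3] = 13, a[4] = 6, a[5] = 19, a[6] = 25, a[7] = 13, a[8] = 7, a[9] = 20, a[10] = 27, a[11] = 16, a[12] = 12, a[13] = 28, a[14] = 9, a[15] = 6, a[16] = 15, a[17] = 21, a[18] = 5, a[19] = 26, a[20] = 0, a[21] = 26, a[22] = 26, a[23] = 21, a[24] = 16, a[25] = 6, a[26] = 22, a[27] = 28, a[28] = 19, a[29] = 16, a[30] = 4, a[31] = 20.
The sequence repeats with period 30.
(245 - 0) mod 30 = 5, so a[245] = a[5] = 19.

19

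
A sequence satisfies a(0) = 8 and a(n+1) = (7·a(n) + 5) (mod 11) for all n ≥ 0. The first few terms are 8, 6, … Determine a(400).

8

Listing terms: a(0) = 8,  a(1) = 6,  a(2) = 3,  a(3) = 4,  a(4) = 0,  a(5) = 5,  a(6) = 7,  a(7) = 10,  a(8) = 9,  a(9) = 2,  a(10) = 8.
The sequence repeats with period 10.
(400 - 0) mod 10 = 0, so a(400) = a(0) = 8.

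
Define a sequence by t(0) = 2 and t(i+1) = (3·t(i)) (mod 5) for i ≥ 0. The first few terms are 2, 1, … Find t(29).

We have t(0) = 2,  t(1) = 1,  t(2) = 3,  t(3) = 4,  t(4) = 2.
The sequence repeats with period 4.
(29 - 0) mod 4 = 1, so t(29) = t(1) = 1.

1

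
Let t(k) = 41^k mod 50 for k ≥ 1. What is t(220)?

1

Listing terms: t(1) = 41; t(2) = 31; t(3) = 21; t(4) = 11; t(5) = 1; t(6) = 41.
The sequence repeats with period 5.
(220 - 1) mod 5 = 4, so t(220) = t(5) = 1.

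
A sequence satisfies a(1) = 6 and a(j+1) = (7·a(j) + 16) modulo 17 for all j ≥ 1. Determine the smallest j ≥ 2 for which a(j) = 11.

12

We have a(1) = 6; a(2) = 7; a(3) = 14; a(4) = 12; a(5) = 15; a(6) = 2; a(7) = 13; a(8) = 5; a(9) = 0; a(10) = 16; a(11) = 9; a(12) = 11; a(13) = 8; a(14) = 4; a(15) = 10; a(16) = 1; a(17) = 6.
Since a(17) = a(1) = 6, the sequence is periodic with period 16.
The value 11 first appears (with j ≥ 2) at a(12).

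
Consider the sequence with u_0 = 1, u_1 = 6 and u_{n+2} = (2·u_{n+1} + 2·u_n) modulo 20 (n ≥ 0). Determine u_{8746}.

4

We have u_0 = 1,  u_1 = 6,  u_2 = 14,  u_3 = 0,  u_4 = 8,  u_5 = 16,  u_6 = 8,  u_7 = 8,  u_8 = 12,  u_9 = 0,  u_{10} = 4,  u_{11} = 8,  u_{12} = 4,  u_{13} = 4,  u_{14} = 16,  u_{15} = 0,  u_{16} = 12,  u_{17} = 4,  u_{18} = 12,  u_{19} = 12,  u_{20} = 8,  u_{21} = 0,  u_{22} = 16,  u_{23} = 12,  u_{24} = 16,  u_{25} = 16,  u_{26} = 4,  u_{27} = 0,  u_{28} = 8.
Since (u_{27}, u_{28}) = (u_3, u_4) = (0, 8) (two consecutive terms determine the rest), the sequence is eventually periodic: after a pre-period of length 3 it cycles with period 24.
For n ≥ 3, u_n depends only on (n - 3) mod 24. (8746 - 3) mod 24 = 7, so u_{8746} = u_{10} = 4.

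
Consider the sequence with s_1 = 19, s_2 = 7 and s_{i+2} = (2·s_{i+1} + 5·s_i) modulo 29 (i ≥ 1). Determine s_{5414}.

s_1 = 19,  s_2 = 7,  s_3 = 22,  s_4 = 21,  s_5 = 7,  s_6 = 3,  s_7 = 12,  s_8 = 10,  s_9 = 22,  s_{10} = 7,  s_{11} = 8,  s_{12} = 22,  s_{13} = 26,  s_{14} = 17,  s_{15} = 19,  s_{16} = 7.
Since (s_{15}, s_{16}) = (s_1, s_2) = (19, 7) (two consecutive terms determine the rest), the sequence is periodic with period 14.
So s_{5414} = s_{1 + ((5414-1) mod 14)} = s_{10} = 7.

7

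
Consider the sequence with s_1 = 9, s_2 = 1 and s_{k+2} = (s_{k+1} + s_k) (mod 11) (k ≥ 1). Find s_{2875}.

Computing terms: s_1 = 9, s_2 = 1, s_3 = 10, s_4 = 0, s_5 = 10, s_6 = 10, s_7 = 9, s_8 = 8, s_9 = 6, s_{10} = 3, s_{11} = 9, s_{12} = 1.
Since (s_{11}, s_{12}) = (s_1, s_2) = (9, 1) (two consecutive terms determine the rest), the sequence is periodic with period 10.
So s_{2875} = s_{1 + ((2875-1) mod 10)} = s_5 = 10.

10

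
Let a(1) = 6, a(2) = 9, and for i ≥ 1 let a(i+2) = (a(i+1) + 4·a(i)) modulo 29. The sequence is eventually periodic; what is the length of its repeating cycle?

35

a(1) = 6; a(2) = 9; a(3) = 4; a(4) = 11; a(5) = 27; a(6) = 13; a(7) = 5; a(8) = 28; a(9) = 19; a(10) = 15; a(11) = 4; a(12) = 6; a(13) = 22; a(14) = 17; a(15) = 18; a(16) = 28; a(17) = 13; a(18) = 9; a(19) = 3; a(20) = 10; a(21) = 22; a(22) = 4; a(23) = 5; a(24) = 21; a(25) = 12; a(26) = 9; a(27) = 28; a(28) = 6; a(29) = 2; a(30) = 26; a(31) = 5; a(32) = 22; a(33) = 13; a(34) = 14; a(35) = 8; a(36) = 6; a(37) = 9.
The sequence repeats with period 35.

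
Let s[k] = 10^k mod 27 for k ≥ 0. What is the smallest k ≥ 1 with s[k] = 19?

2

s[0] = 1,  s[1] = 10,  s[2] = 19,  s[3] = 1.
The sequence repeats with period 3.
The value 19 first appears (with k ≥ 1) at s[2].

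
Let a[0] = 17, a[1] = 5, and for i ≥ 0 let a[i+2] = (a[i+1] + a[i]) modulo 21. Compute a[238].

8

Listing terms: a[0] = 17,  a[1] = 5,  a[2] = 1,  a[3] = 6,  a[4] = 7,  a[5] = 13,  a[6] = 20,  a[7] = 12,  a[8] = 11,  a[9] = 2,  a[10] = 13,  a[11] = 15,  a[12] = 7,  a[13] = 1,  a[14] = 8,  a[15] = 9,  a[16] = 17,  a[17] = 5.
The sequence repeats with period 16.
So a[238] = a[0 + ((238-0) mod 16)] = a[14] = 8.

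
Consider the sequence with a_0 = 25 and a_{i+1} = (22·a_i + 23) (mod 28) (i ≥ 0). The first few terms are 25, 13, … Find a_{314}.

Listing terms: a_0 = 25, a_1 = 13, a_2 = 1, a_3 = 17, a_4 = 5, a_5 = 21, a_6 = 9, a_7 = 25.
Since a_7 = a_0 = 25, the sequence is periodic with period 7.
So a_{314} = a_{0 + ((314-0) mod 7)} = a_6 = 9.

9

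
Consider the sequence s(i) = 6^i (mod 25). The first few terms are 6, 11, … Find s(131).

s(1) = 6; s(2) = 11; s(3) = 16; s(4) = 21; s(5) = 1; s(6) = 6.
The sequence repeats with period 5.
So s(131) = s(1 + ((131-1) mod 5)) = s(1) = 6.

6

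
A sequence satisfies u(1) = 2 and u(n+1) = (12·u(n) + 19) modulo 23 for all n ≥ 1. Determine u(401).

Computing terms: u(1) = 2; u(2) = 20; u(3) = 6; u(4) = 22; u(5) = 7; u(6) = 11; u(7) = 13; u(8) = 14; u(9) = 3; u(10) = 9; u(11) = 12; u(12) = 2.
Since u(12) = u(1) = 2, the sequence is periodic with period 11.
(401 - 1) mod 11 = 4, so u(401) = u(5) = 7.

7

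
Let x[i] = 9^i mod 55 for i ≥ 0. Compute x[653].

Computing terms: x[0] = 1; x[1] = 9; x[2] = 26; x[3] = 14; x[4] = 16; x[5] = 34; x[6] = 31; x[7] = 4; x[8] = 36; x[9] = 49; x[10] = 1.
The sequence repeats with period 10.
(653 - 0) mod 10 = 3, so x[653] = x[3] = 14.

14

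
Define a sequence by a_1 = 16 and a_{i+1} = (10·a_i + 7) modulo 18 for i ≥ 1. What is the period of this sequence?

Listing terms: a_1 = 16,  a_2 = 5,  a_3 = 3,  a_4 = 1,  a_5 = 17,  a_6 = 15,  a_7 = 13,  a_8 = 11,  a_9 = 9,  a_{10} = 7,  a_{11} = 5.
Since a_{11} = a_2 = 5, the sequence is eventually periodic: after a pre-period of length 1 it cycles with period 9.

9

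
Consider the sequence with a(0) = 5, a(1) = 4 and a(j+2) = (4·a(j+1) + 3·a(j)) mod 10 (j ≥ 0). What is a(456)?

5

Computing terms: a(0) = 5,  a(1) = 4,  a(2) = 1,  a(3) = 6,  a(4) = 7,  a(5) = 6,  a(6) = 5,  a(7) = 8,  a(8) = 7,  a(9) = 2,  a(10) = 9,  a(11) = 2,  a(12) = 5,  a(13) = 6,  a(14) = 9,  a(15) = 4,  a(16) = 3,  a(17) = 4,  a(18) = 5,  a(19) = 2,  a(20) = 3,  a(21) = 8,  a(22) = 1,  a(23) = 8,  a(24) = 5,  a(25) = 4.
The sequence repeats with period 24.
So a(456) = a(0 + ((456-0) mod 24)) = a(0) = 5.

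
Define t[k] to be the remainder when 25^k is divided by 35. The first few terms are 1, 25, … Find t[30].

We have t[0] = 1,  t[1] = 25,  t[2] = 30,  t[3] = 15,  t[4] = 25.
Since t[4] = t[1] = 25, the sequence is eventually periodic: after a pre-period of length 1 it cycles with period 3.
For k ≥ 1, t[k] depends only on (k - 1) mod 3. (30 - 1) mod 3 = 2, so t[30] = t[3] = 15.

15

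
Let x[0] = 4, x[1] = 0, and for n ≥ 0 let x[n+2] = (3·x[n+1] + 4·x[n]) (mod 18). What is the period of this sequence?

6

We have x[0] = 4, x[1] = 0, x[2] = 16, x[3] = 12, x[4] = 10, x[5] = 6, x[6] = 4, x[7] = 0.
The sequence repeats with period 6.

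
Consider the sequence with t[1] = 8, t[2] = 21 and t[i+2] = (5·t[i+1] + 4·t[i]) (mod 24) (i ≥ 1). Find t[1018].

Computing terms: t[1] = 8; t[2] = 21; t[3] = 17; t[4] = 1; t[5] = 1; t[6] = 9; t[7] = 1; t[8] = 17; t[9] = 17; t[10] = 9; t[11] = 17; t[12] = 1.
Since (t[11], t[12]) = (t[3], t[4]) = (17, 1) (two consecutive terms determine the rest), the sequence is eventually periodic: after a pre-period of length 2 it cycles with period 8.
For i ≥ 3, t[i] depends only on (i - 3) mod 8. (1018 - 3) mod 8 = 7, so t[1018] = t[10] = 9.

9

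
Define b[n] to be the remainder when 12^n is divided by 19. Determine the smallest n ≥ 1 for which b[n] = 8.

5

b[0] = 1,  b[1] = 12,  b[2] = 11,  b[3] = 18,  b[4] = 7,  b[5] = 8,  b[6] = 1.
The sequence repeats with period 6.
The value 8 first appears (with n ≥ 1) at b[5].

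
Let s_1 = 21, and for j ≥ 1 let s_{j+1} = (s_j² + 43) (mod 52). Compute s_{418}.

Listing terms: s_1 = 21,  s_2 = 16,  s_3 = 39,  s_4 = 4,  s_5 = 7,  s_6 = 40,  s_7 = 31,  s_8 = 16.
Since s_8 = s_2 = 16, the sequence is eventually periodic: after a pre-period of length 1 it cycles with period 6.
For j ≥ 2, s_j depends only on (j - 2) mod 6. (418 - 2) mod 6 = 2, so s_{418} = s_4 = 4.

4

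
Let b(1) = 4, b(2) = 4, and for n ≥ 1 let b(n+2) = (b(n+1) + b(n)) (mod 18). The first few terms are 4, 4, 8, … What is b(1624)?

6

Computing terms: b(1) = 4; b(2) = 4; b(3) = 8; b(4) = 12; b(5) = 2; b(6) = 14; b(7) = 16; b(8) = 12; b(9) = 10; b(10) = 4; b(11) = 14; b(12) = 0; b(13) = 14; b(14) = 14; b(15) = 10; b(16) = 6; b(17) = 16; b(18) = 4; b(19) = 2; b(20) = 6; b(21) = 8; b(22) = 14; b(23) = 4; b(24) = 0; b(25) = 4; b(26) = 4.
The sequence repeats with period 24.
So b(1624) = b(1 + ((1624-1) mod 24)) = b(16) = 6.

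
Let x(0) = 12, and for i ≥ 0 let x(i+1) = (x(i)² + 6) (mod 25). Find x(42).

17

Listing terms: x(0) = 12,  x(1) = 0,  x(2) = 6,  x(3) = 17,  x(4) = 20,  x(5) = 6.
Since x(5) = x(2) = 6, the sequence is eventually periodic: after a pre-period of length 2 it cycles with period 3.
For i ≥ 2, x(i) depends only on (i - 2) mod 3. (42 - 2) mod 3 = 1, so x(42) = x(3) = 17.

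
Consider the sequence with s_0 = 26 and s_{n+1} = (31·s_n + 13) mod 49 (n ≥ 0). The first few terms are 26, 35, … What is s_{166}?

s_0 = 26, s_1 = 35, s_2 = 20, s_3 = 45, s_4 = 36, s_5 = 2, s_6 = 26.
Since s_6 = s_0 = 26, the sequence is periodic with period 6.
(166 - 0) mod 6 = 4, so s_{166} = s_4 = 36.

36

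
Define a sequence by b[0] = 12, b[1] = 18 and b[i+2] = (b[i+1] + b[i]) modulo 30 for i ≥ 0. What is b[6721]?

18

Computing terms: b[0] = 12; b[1] = 18; b[2] = 0; b[3] = 18; b[4] = 18; b[5] = 6; b[6] = 24; b[7] = 0; b[8] = 24; b[9] = 24; b[10] = 18; b[11] = 12; b[12] = 0; b[13] = 12; b[14] = 12; b[15] = 24; b[16] = 6; b[17] = 0; b[18] = 6; b[19] = 6; b[20] = 12; b[21] = 18.
Since (b[20], b[21]) = (b[0], b[1]) = (12, 18) (two consecutive terms determine the rest), the sequence is periodic with period 20.
(6721 - 0) mod 20 = 1, so b[6721] = b[1] = 18.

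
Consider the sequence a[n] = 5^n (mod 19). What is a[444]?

Computing terms: a[0] = 1, a[1] = 5, a[2] = 6, a[3] = 11, a[4] = 17, a[5] = 9, a[6] = 7, a[7] = 16, a[8] = 4, a[9] = 1.
Since a[9] = a[0] = 1, the sequence is periodic with period 9.
(444 - 0) mod 9 = 3, so a[444] = a[3] = 11.

11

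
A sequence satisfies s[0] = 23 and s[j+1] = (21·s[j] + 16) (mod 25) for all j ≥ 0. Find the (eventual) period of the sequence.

s[0] = 23, s[1] = 24, s[2] = 20, s[3] = 11, s[4] = 22, s[5] = 3, s[6] = 4, s[7] = 0, s[8] = 16, s[9] = 2, s[10] = 8, s[11] = 9, s[12] = 5, s[13] = 21, s[14] = 7, s[15] = 13, s[16] = 14, s[17] = 10, s[18] = 1, s[19] = 12, s[20] = 18, s[21] = 19, s[22] = 15, s[23] = 6, s[24] = 17, s[25] = 23.
The sequence repeats with period 25.

25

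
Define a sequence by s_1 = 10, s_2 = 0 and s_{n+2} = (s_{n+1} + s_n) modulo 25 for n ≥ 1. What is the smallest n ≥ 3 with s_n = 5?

6

We have s_1 = 10; s_2 = 0; s_3 = 10; s_4 = 10; s_5 = 20; s_6 = 5; s_7 = 0; s_8 = 5; s_9 = 5; s_{10} = 10; s_{11} = 15; s_{12} = 0; s_{13} = 15; s_{14} = 15; s_{15} = 5; s_{16} = 20; s_{17} = 0; s_{18} = 20; s_{19} = 20; s_{20} = 15; s_{21} = 10; s_{22} = 0.
The sequence repeats with period 20.
The value 5 first appears (with n ≥ 3) at s_6.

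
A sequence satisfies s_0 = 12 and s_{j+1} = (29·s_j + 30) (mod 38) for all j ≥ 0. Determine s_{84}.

28

Listing terms: s_0 = 12, s_1 = 36, s_2 = 10, s_3 = 16, s_4 = 0, s_5 = 30, s_6 = 26, s_7 = 24, s_8 = 4, s_9 = 32, s_{10} = 8, s_{11} = 34, s_{12} = 28, s_{13} = 6, s_{14} = 14, s_{15} = 18, s_{16} = 20, s_{17} = 2, s_{18} = 12.
Since s_{18} = s_0 = 12, the sequence is periodic with period 18.
(84 - 0) mod 18 = 12, so s_{84} = s_{12} = 28.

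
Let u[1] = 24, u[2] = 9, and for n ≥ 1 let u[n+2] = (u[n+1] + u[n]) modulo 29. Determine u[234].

Computing terms: u[1] = 24, u[2] = 9, u[3] = 4, u[4] = 13, u[5] = 17, u[6] = 1, u[7] = 18, u[8] = 19, u[9] = 8, u[10] = 27, u[11] = 6, u[12] = 4, u[13] = 10, u[14] = 14, u[15] = 24, u[16] = 9.
The sequence repeats with period 14.
(234 - 1) mod 14 = 9, so u[234] = u[10] = 27.

27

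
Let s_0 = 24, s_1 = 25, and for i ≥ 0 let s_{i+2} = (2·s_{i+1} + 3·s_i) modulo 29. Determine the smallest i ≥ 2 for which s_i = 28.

s_0 = 24,  s_1 = 25,  s_2 = 6,  s_3 = 0,  s_4 = 18,  s_5 = 7,  s_6 = 10,  s_7 = 12,  s_8 = 25,  s_9 = 28,  s_{10} = 15,  s_{11} = 27,  s_{12} = 12,  s_{13} = 18,  s_{14} = 14,  s_{15} = 24,  s_{16} = 3,  s_{17} = 20,  s_{18} = 20,  s_{19} = 13,  s_{20} = 28,  s_{21} = 8,  s_{22} = 13,  s_{23} = 21,  s_{24} = 23,  s_{25} = 22,  s_{26} = 26,  s_{27} = 2,  s_{28} = 24,  s_{29} = 25.
Since (s_{28}, s_{29}) = (s_0, s_1) = (24, 25) (two consecutive terms determine the rest), the sequence is periodic with period 28.
The value 28 first appears (with i ≥ 2) at s_9.

9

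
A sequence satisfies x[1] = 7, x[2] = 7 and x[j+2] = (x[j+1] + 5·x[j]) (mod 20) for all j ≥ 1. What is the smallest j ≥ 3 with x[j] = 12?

6

Computing terms: x[1] = 7,  x[2] = 7,  x[3] = 2,  x[4] = 17,  x[5] = 7,  x[6] = 12,  x[7] = 7,  x[8] = 7.
The sequence repeats with period 6.
The value 12 first appears (with j ≥ 3) at x[6].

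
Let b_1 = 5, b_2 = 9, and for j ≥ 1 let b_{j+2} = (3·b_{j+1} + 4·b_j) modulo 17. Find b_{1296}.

We have b_1 = 5; b_2 = 9; b_3 = 13; b_4 = 7; b_5 = 5; b_6 = 9.
The sequence repeats with period 4.
(1296 - 1) mod 4 = 3, so b_{1296} = b_4 = 7.

7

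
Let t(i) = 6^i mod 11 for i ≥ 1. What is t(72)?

3

Listing terms: t(1) = 6; t(2) = 3; t(3) = 7; t(4) = 9; t(5) = 10; t(6) = 5; t(7) = 8; t(8) = 4; t(9) = 2; t(10) = 1; t(11) = 6.
The sequence repeats with period 10.
(72 - 1) mod 10 = 1, so t(72) = t(2) = 3.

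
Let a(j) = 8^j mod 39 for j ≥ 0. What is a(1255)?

Listing terms: a(0) = 1, a(1) = 8, a(2) = 25, a(3) = 5, a(4) = 1.
Since a(4) = a(0) = 1, the sequence is periodic with period 4.
(1255 - 0) mod 4 = 3, so a(1255) = a(3) = 5.

5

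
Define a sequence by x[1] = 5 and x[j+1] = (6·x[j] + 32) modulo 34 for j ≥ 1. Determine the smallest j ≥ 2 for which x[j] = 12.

x[1] = 5,  x[2] = 28,  x[3] = 30,  x[4] = 8,  x[5] = 12,  x[6] = 2,  x[7] = 10,  x[8] = 24,  x[9] = 6,  x[10] = 0,  x[11] = 32,  x[12] = 20,  x[13] = 16,  x[14] = 26,  x[15] = 18,  x[16] = 4,  x[17] = 22,  x[18] = 28.
Since x[18] = x[2] = 28, the sequence is eventually periodic: after a pre-period of length 1 it cycles with period 16.
The value 12 first appears (with j ≥ 2) at x[5].

5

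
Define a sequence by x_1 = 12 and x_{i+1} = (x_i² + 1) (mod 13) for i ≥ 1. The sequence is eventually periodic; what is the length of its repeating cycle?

x_1 = 12; x_2 = 2; x_3 = 5; x_4 = 0; x_5 = 1; x_6 = 2.
Since x_6 = x_2 = 2, the sequence is eventually periodic: after a pre-period of length 1 it cycles with period 4.

4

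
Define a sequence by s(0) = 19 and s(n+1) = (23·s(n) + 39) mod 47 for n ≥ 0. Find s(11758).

39

s(0) = 19,  s(1) = 6,  s(2) = 36,  s(3) = 21,  s(4) = 5,  s(5) = 13,  s(6) = 9,  s(7) = 11,  s(8) = 10,  s(9) = 34,  s(10) = 22,  s(11) = 28,  s(12) = 25,  s(13) = 3,  s(14) = 14,  s(15) = 32,  s(16) = 23,  s(17) = 4,  s(18) = 37,  s(19) = 44,  s(20) = 17,  s(21) = 7,  s(22) = 12,  s(23) = 33,  s(24) = 46,  s(25) = 16,  s(26) = 31,  s(27) = 0,  s(28) = 39,  s(29) = 43,  s(30) = 41,  s(31) = 42,  s(32) = 18,  s(33) = 30,  s(34) = 24,  s(35) = 27,  s(36) = 2,  s(37) = 38,  s(38) = 20,  s(39) = 29,  s(40) = 1,  s(41) = 15,  s(42) = 8,  s(43) = 35,  s(44) = 45,  s(45) = 40,  s(46) = 19.
Since s(46) = s(0) = 19, the sequence is periodic with period 46.
So s(11758) = s(0 + ((11758-0) mod 46)) = s(28) = 39.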